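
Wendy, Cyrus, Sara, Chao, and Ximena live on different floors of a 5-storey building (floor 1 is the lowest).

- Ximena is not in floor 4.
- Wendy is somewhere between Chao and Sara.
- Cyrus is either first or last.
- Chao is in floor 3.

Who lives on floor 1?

With clues 1–2, Wendy is ruled out for floor 1.
With clues 1–4, Chao, Sara, and Ximena are ruled out for floor 1.
So floor 1 is Cyrus.

Cyrus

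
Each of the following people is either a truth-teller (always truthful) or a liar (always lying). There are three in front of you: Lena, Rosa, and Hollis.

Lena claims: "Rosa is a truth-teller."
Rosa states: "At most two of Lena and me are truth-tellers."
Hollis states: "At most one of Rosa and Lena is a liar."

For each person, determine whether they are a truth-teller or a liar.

Regardless of anyone's role, Rosa's statement is true, so Rosa is a truth-teller.
With that fixed, Hollis's statement is true, so Hollis is a truth-teller.
With that fixed, Lena's statement is true, so Lena is a truth-teller.

Lena: truth-teller, Rosa: truth-teller, Hollis: truth-teller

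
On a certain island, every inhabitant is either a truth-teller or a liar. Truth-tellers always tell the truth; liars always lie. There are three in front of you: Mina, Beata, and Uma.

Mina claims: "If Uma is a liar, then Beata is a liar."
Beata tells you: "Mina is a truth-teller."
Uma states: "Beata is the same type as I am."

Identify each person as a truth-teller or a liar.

Mina: truth-teller, Beata: truth-teller, Uma: truth-teller

Consider Mina. Suppose Mina is a liar.
Then no assignment of the remaining roles makes every statement match its speaker's type — contradiction.
So Mina is a truth-teller.
With that fixed, Beata's statement is true, so Beata is a truth-teller.
Consider Uma. Suppose Uma is a liar.
Then Mina's statement comes out false, contradicting Mina being a truth-teller.
So Uma is a truth-teller.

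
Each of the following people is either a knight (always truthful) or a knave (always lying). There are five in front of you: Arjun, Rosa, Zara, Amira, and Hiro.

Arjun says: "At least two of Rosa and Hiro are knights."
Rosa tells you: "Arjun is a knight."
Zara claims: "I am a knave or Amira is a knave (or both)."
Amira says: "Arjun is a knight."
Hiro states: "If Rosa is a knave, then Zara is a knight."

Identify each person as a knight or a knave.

Arjun: knave, Rosa: knave, Zara: knight, Amira: knave, Hiro: knight

Consider Arjun. Suppose Arjun is a knight.
Then no assignment of the remaining roles makes every statement match its speaker's type — contradiction.
So Arjun is a knave.
With that fixed, Rosa's statement is false, so Rosa is a knave.
With that fixed, Amira's statement is false, so Amira is a knave.
With that fixed, Zara's statement is true, so Zara is a knight.
With that fixed, Hiro's statement is true, so Hiro is a knight.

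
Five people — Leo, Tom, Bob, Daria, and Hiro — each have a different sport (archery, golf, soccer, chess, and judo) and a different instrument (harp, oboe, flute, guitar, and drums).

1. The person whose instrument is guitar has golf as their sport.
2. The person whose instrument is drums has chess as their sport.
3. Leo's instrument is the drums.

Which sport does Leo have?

chess

With clues 1–3, archery, golf, judo, and soccer are impossible for Leo's sport.
That leaves chess.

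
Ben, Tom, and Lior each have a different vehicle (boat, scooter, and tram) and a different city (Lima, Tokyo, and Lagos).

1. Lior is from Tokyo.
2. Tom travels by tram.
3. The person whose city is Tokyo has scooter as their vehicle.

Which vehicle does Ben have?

With clues 1–2, tram is impossible for Ben's vehicle.
With clues 1–3, scooter is impossible for Ben's vehicle.
That leaves boat.

boat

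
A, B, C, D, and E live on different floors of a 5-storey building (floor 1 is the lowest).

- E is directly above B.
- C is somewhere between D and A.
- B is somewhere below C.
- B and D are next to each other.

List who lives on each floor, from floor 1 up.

From clue 1: B is in {1,2,3,4}.
From clues 1–2: C is in {2,4}.
From clues 1–3: C → floor 4.
From clues 1–4: D → floor 1, B → floor 2, E → floor 3, A → floor 5.

D, B, E, C, A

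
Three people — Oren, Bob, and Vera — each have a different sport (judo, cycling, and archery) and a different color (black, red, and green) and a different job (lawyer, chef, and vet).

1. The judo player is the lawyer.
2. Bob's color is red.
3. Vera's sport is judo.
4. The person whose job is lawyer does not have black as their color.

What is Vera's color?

green

With clues 1–2, red is impossible for Vera's color.
With clues 1–4, black is impossible for Vera's color.
That leaves green.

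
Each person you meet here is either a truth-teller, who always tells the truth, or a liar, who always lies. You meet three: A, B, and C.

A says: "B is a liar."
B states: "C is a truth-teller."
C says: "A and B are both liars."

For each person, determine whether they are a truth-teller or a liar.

A: truth-teller, B: liar, C: liar

Consider A. Suppose A is a liar.
Then no assignment of the remaining roles makes every statement match its speaker's type — contradiction.
So A is a truth-teller.
With that fixed, C's statement is false, so C is a liar.
With that fixed, B's statement is false, so B is a liar.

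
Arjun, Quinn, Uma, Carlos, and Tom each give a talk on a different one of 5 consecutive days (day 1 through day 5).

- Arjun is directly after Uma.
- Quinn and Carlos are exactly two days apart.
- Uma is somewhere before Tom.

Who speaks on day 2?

Arjun

With clues 1–2, Carlos, Quinn, and Uma are ruled out for day 2.
With clues 1–3, Tom is ruled out for day 2.
So day 2 is Arjun.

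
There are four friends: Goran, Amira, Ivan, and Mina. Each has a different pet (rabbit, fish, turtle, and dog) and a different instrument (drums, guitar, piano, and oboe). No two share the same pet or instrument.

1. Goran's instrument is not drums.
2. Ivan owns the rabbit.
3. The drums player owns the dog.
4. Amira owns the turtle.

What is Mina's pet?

With clues 1–2, rabbit is impossible for Mina's pet.
With clues 1–4, fish and turtle are impossible for Mina's pet.
That leaves dog.

dog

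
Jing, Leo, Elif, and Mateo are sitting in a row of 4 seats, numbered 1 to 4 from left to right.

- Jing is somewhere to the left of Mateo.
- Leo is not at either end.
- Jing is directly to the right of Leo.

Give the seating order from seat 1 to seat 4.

Elif, Leo, Jing, Mateo

From clue 1: Jing is in {1,2,3}.
From clues 1–2: Leo is in {2,3}.
From clues 1–3: Elif → seat 1, Leo → seat 2, Jing → seat 3, Mateo → seat 4.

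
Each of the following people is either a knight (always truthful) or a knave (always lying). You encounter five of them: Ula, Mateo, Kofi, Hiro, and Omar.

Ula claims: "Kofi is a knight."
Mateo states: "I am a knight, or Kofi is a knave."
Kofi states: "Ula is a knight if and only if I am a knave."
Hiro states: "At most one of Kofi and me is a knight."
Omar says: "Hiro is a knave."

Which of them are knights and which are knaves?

Consider Ula. Suppose Ula is a knight.
Then whichever role Kofi has, Kofi's statement has the wrong truth value — contradiction.
So Ula is a knave.
Consider Mateo. Suppose Mateo is a knave.
Then no assignment of the remaining roles makes every statement match its speaker's type — contradiction.
So Mateo is a knight.
Consider Kofi. Suppose Kofi is a knight.
Then Ula's statement comes out true, contradicting Ula being a knave.
So Kofi is a knave.
With that fixed, Hiro's statement is true, so Hiro is a knight.
With that fixed, Omar's statement is false, so Omar is a knave.

Ula: knave, Mateo: knight, Kofi: knave, Hiro: knight, Omar: knave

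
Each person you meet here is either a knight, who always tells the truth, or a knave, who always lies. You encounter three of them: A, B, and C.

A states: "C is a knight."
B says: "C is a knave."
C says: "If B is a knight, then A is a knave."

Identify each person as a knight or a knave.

Consider A. Suppose A is a knave.
Then no assignment of the remaining roles makes every statement match its speaker's type — contradiction.
So A is a knight.
Consider B. Suppose B is a knight.
Then no assignment of the remaining roles makes every statement match its speaker's type — contradiction.
So B is a knave.
With that fixed, C's statement is true, so C is a knight.

A: knight, B: knave, C: knight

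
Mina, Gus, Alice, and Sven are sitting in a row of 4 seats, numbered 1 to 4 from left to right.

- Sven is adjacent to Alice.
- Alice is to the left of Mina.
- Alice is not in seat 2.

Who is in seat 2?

Sven

With clues 1–2, Gus and Mina are ruled out for seat 2.
With clues 1–3, Alice is ruled out for seat 2.
So seat 2 is Sven.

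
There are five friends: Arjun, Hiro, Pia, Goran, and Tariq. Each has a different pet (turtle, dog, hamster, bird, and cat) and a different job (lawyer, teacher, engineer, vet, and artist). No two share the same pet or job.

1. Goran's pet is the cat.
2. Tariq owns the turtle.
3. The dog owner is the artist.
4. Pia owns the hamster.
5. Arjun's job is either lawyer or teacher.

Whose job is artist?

Hiro

With clues 1–3, Goran and Tariq are impossible for the one with job artist.
With clues 1–4, Pia is impossible for the one with job artist.
With clues 1–5, Arjun is impossible for the one with job artist.
That leaves Hiro.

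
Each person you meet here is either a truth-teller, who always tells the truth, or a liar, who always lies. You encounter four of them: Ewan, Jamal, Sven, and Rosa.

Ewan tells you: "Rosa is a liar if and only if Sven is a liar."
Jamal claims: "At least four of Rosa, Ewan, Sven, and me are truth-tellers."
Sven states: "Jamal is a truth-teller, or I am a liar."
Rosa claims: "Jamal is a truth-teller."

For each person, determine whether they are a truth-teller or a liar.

Consider Ewan. Suppose Ewan is a liar.
Then no assignment of the remaining roles makes every statement match its speaker's type — contradiction.
So Ewan is a truth-teller.
Consider Jamal. Suppose Jamal is a liar.
Then whichever role Sven has, Sven's statement has the wrong truth value — contradiction.
So Jamal is a truth-teller.
With that fixed, Sven's statement is true, so Sven is a truth-teller.
With that fixed, Rosa's statement is true, so Rosa is a truth-teller.

Ewan: truth-teller, Jamal: truth-teller, Sven: truth-teller, Rosa: truth-teller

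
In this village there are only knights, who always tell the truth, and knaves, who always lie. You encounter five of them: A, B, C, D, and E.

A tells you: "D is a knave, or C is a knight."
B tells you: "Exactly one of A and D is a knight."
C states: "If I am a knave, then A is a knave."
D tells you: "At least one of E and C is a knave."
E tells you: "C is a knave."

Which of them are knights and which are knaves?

Consider A. Suppose A is a knave.
Then no assignment of the remaining roles makes every statement match its speaker's type — contradiction.
So A is a knight.
Consider B. Suppose B is a knight.
Then no assignment of the remaining roles makes every statement match its speaker's type — contradiction.
So B is a knave.
Consider C. Suppose C is a knave.
Then no assignment of the remaining roles makes every statement match its speaker's type — contradiction.
So C is a knight.
With that fixed, E's statement is false, so E is a knave.
With that fixed, D's statement is true, so D is a knight.

A: knight, B: knave, C: knight, D: knight, E: knave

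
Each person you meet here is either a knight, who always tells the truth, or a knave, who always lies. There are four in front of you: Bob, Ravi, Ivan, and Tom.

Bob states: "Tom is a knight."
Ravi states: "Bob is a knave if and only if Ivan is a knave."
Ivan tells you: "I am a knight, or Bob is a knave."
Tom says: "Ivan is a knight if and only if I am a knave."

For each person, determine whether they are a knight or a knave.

Bob: knight, Ravi: knave, Ivan: knave, Tom: knight

Consider Bob. Suppose Bob is a knave.
Then no assignment of the remaining roles makes every statement match its speaker's type — contradiction.
So Bob is a knight.
Consider Ravi. Suppose Ravi is a knight.
Then no assignment of the remaining roles makes every statement match its speaker's type — contradiction.
So Ravi is a knave.
Consider Ivan. Suppose Ivan is a knight.
Then Ravi's statement comes out true, contradicting Ravi being a knave.
So Ivan is a knave.
Consider Tom. Suppose Tom is a knave.
Then Bob's statement comes out false, contradicting Bob being a knight.
So Tom is a knight.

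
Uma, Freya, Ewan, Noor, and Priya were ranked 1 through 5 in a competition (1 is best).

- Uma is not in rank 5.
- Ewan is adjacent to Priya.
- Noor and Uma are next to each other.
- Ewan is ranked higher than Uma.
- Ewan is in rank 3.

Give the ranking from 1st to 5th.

Freya, Priya, Ewan, Uma, Noor

From clue 1: Uma is in {1,2,3,4}.
From clues 1–3: Freya is in {1,3,5}.
From clues 1–4: Uma is in {3,4}.
From clues 1–5: Freya → rank 1, Priya → rank 2, Ewan → rank 3, Uma → rank 4, Noor → rank 5.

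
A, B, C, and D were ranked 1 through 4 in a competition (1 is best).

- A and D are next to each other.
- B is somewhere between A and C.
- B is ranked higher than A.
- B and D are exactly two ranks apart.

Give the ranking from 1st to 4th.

From clues 1–2: B is in {2,3}.
From clues 1–3: C → rank 1, B → rank 2.
From clues 1–4: A → rank 3, D → rank 4.

C, B, A, D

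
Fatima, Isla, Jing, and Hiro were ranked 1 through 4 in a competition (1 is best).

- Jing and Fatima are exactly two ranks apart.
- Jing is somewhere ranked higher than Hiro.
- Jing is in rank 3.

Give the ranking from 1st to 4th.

Fatima, Isla, Jing, Hiro

From clues 1–2: Fatima is in {1,3,4}.
From clues 1–3: Fatima → rank 1, Isla → rank 2, Jing → rank 3, Hiro → rank 4.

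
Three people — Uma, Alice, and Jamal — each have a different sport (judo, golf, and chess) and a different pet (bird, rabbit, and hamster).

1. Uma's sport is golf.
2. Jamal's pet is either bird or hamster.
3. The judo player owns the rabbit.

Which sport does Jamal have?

Clue 1 rules out golf for Jamal's sport.
With clues 1–3, judo is impossible for Jamal's sport.
That leaves chess.

chess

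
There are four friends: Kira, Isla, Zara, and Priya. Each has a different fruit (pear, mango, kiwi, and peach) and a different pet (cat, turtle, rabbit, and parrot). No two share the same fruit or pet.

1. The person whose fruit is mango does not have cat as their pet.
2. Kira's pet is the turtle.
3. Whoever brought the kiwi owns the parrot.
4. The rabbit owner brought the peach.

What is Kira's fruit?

With clues 1–3, kiwi is impossible for Kira's fruit.
With clues 1–4, peach and pear are impossible for Kira's fruit.
That leaves mango.

mango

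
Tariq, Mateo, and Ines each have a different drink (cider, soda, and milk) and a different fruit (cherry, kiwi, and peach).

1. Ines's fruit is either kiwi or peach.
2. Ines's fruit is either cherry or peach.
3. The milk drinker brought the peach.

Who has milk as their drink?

Ines

With clues 1–3, Mateo and Tariq are impossible for the one with drink milk.
That leaves Ines.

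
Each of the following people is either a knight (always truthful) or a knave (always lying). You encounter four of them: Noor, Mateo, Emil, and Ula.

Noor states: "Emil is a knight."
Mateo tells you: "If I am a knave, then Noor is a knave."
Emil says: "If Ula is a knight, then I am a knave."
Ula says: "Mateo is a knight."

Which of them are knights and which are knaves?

Noor: knight, Mateo: knave, Emil: knight, Ula: knave

Consider Noor. Suppose Noor is a knave.
Then no assignment of the remaining roles makes every statement match its speaker's type — contradiction.
So Noor is a knight.
Consider Mateo. Suppose Mateo is a knight.
Then no assignment of the remaining roles makes every statement match its speaker's type — contradiction.
So Mateo is a knave.
With that fixed, Ula's statement is false, so Ula is a knave.
With that fixed, Emil's statement is true, so Emil is a knight.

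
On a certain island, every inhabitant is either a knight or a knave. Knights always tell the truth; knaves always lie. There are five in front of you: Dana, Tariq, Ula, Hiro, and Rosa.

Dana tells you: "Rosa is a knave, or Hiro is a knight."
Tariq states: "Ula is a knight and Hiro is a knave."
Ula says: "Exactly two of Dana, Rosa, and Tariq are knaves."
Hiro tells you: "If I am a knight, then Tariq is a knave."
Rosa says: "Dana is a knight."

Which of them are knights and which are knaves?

Dana: knight, Tariq: knave, Ula: knave, Hiro: knight, Rosa: knight

Consider Dana. Suppose Dana is a knave.
Then no assignment of the remaining roles makes every statement match its speaker's type — contradiction.
So Dana is a knight.
With that fixed, Rosa's statement is true, so Rosa is a knight.
With that fixed, Ula's statement is false, so Ula is a knave.
With that fixed, Tariq's statement is false, so Tariq is a knave.
With that fixed, Hiro's statement is true, so Hiro is a knight.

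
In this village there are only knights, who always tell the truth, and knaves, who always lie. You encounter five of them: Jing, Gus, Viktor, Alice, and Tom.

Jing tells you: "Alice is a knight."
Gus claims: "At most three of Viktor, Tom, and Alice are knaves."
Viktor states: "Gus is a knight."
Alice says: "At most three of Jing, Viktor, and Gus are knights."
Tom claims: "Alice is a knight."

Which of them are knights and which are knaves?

Regardless of anyone's role, Gus's statement is true, so Gus is a knight.
With that fixed, Viktor's statement is true, so Viktor is a knight.
With that fixed, Alice's statement is true, so Alice is a knight.
With that fixed, Tom's statement is true, so Tom is a knight.
With that fixed, Jing's statement is true, so Jing is a knight.

Jing: knight, Gus: knight, Viktor: knight, Alice: knight, Tom: knight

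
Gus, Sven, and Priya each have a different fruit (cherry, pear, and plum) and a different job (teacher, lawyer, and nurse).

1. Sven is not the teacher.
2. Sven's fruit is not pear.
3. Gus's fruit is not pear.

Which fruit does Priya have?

pear

With clues 1–3, cherry and plum are impossible for Priya's fruit.
That leaves pear.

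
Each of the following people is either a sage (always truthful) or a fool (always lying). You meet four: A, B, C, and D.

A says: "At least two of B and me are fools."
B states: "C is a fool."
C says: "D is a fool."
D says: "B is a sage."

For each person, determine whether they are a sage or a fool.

Consider A. Suppose A is a sage.
Then A's own statement would have to be true, but it can't be — contradiction.
So A is a fool.
Consider B. Suppose B is a fool.
Then A's statement comes out true, contradicting A being a fool.
So B is a sage.
With that fixed, D's statement is true, so D is a sage.
With that fixed, C's statement is false, so C is a fool.

A: fool, B: sage, C: fool, D: sage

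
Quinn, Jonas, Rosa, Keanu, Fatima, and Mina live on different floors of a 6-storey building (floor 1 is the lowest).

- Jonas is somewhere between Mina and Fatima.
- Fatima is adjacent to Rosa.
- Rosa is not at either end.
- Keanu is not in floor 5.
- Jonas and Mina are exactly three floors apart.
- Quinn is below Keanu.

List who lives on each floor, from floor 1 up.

From clue 1: Jonas is in {2,3,4,5}.
From clues 1–5: Jonas is in {3,4}.
From clues 1–6: Mina → floor 1, Quinn → floor 2, Keanu → floor 3, Jonas → floor 4, Rosa → floor 5, Fatima → floor 6.

Mina, Quinn, Keanu, Jonas, Rosa, Fatima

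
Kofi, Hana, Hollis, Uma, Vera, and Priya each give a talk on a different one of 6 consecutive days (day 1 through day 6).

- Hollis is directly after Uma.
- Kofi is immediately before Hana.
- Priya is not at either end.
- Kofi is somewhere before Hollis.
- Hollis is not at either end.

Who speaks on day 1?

With clue 1, Hollis is ruled out for day 1.
With clues 1–2, Hana is ruled out for day 1.
With clues 1–3, Priya is ruled out for day 1.
With clues 1–4, Uma is ruled out for day 1.
With clues 1–5, Vera is ruled out for day 1.
So day 1 is Kofi.

Kofi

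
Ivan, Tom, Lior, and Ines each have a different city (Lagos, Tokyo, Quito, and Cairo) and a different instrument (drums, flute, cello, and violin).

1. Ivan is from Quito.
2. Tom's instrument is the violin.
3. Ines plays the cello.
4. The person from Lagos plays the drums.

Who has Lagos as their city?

Clue 1 rules out Ivan for the one with city Lagos.
With clues 1–4, Ines and Tom are impossible for the one with city Lagos.
That leaves Lior.

Lior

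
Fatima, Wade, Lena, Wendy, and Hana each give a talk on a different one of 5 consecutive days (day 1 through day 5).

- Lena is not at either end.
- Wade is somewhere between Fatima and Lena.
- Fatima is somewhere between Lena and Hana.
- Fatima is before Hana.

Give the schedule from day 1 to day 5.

From clue 1: Lena is in {2,3,4}.
From clues 1–2: Wade is in {2,3,4}.
From clues 1–3: Wade → day 3.
From clues 1–4: Wendy → day 1, Lena → day 2, Fatima → day 4, Hana → day 5.

Wendy, Lena, Wade, Fatima, Hana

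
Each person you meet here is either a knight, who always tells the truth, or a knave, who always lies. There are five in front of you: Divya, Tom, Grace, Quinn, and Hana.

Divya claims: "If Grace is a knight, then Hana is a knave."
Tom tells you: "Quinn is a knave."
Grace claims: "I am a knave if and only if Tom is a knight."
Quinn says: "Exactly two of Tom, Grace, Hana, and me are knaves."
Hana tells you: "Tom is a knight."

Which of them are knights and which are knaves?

Divya: knight, Tom: knave, Grace: knight, Quinn: knight, Hana: knave

Consider Divya. Suppose Divya is a knave.
Then no assignment of the remaining roles makes every statement match its speaker's type — contradiction.
So Divya is a knight.
Consider Tom. Suppose Tom is a knight.
Then whichever role Grace has, Grace's statement has the wrong truth value — contradiction.
So Tom is a knave.
With that fixed, Hana's statement is false, so Hana is a knave.
Consider Grace. Suppose Grace is a knave.
Then no assignment of the remaining roles makes every statement match its speaker's type — contradiction.
So Grace is a knight.
Consider Quinn. Suppose Quinn is a knave.
Then Tom's statement comes out true, contradicting Tom being a knave.
So Quinn is a knight.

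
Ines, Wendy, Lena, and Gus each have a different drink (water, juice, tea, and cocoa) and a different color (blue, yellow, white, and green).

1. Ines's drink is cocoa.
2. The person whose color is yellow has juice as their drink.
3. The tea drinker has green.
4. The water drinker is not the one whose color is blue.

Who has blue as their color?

Ines

With clues 1–4, Gus, Lena, and Wendy are impossible for the one with color blue.
That leaves Ines.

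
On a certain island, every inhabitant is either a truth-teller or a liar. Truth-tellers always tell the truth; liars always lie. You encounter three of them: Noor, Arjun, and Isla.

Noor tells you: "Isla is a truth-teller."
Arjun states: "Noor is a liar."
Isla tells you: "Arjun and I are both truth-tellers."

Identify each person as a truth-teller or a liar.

Noor: liar, Arjun: truth-teller, Isla: liar

Consider Noor. Suppose Noor is a truth-teller.
Then no assignment of the remaining roles makes every statement match its speaker's type — contradiction.
So Noor is a liar.
With that fixed, Arjun's statement is true, so Arjun is a truth-teller.
Consider Isla. Suppose Isla is a truth-teller.
Then Noor's statement comes out true, contradicting Noor being a liar.
So Isla is a liar.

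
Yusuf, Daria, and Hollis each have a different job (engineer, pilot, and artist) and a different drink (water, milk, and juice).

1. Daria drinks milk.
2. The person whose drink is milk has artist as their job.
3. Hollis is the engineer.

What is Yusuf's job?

With clues 1–2, artist is impossible for Yusuf's job.
With clues 1–3, engineer is impossible for Yusuf's job.
That leaves pilot.

pilot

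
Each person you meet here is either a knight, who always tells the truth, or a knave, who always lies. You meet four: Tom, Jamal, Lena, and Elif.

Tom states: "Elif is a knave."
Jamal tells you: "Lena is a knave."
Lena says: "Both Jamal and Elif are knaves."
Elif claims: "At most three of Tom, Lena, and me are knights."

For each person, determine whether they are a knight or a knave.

Regardless of anyone's role, Elif's statement is true, so Elif is a knight.
With that fixed, Tom's statement is false, so Tom is a knave.
With that fixed, Lena's statement is false, so Lena is a knave.
With that fixed, Jamal's statement is true, so Jamal is a knight.

Tom: knave, Jamal: knight, Lena: knave, Elif: knight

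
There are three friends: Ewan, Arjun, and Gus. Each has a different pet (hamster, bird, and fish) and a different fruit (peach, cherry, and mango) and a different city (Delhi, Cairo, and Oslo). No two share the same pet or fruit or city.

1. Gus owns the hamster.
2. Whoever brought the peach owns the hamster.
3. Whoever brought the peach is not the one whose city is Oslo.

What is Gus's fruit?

peach

With clues 1–2, cherry and mango are impossible for Gus's fruit.
That leaves peach.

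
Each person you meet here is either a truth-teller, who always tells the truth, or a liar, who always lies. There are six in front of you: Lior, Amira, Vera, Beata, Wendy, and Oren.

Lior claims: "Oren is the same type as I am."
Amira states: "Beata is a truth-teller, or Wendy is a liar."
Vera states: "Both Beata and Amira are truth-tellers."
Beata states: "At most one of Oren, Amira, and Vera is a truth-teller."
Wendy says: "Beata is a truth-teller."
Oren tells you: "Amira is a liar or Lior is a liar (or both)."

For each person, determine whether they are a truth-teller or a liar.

Lior: liar, Amira: truth-teller, Vera: liar, Beata: liar, Wendy: liar, Oren: truth-teller

Consider Lior. Suppose Lior is a truth-teller.
Then no assignment of the remaining roles makes every statement match its speaker's type — contradiction.
So Lior is a liar.
With that fixed, Oren's statement is true, so Oren is a truth-teller.
Consider Amira. Suppose Amira is a liar.
Then no assignment of the remaining roles makes every statement match its speaker's type — contradiction.
So Amira is a truth-teller.
With that fixed, Beata's statement is false, so Beata is a liar.
With that fixed, Wendy's statement is false, so Wendy is a liar.
With that fixed, Vera's statement is false, so Vera is a liar.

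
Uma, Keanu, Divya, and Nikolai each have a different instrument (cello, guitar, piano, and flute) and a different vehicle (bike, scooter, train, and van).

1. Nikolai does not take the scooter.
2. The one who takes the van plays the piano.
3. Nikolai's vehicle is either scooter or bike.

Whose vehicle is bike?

With clues 1–3, Divya, Keanu, and Uma are impossible for the one with vehicle bike.
That leaves Nikolai.

Nikolai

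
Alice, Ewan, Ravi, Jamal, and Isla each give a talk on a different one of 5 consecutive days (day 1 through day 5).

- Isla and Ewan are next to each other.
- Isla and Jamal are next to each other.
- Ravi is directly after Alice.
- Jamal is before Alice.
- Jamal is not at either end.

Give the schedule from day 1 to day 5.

Ewan, Isla, Jamal, Alice, Ravi

From clues 1–2: Isla is in {2,3,4}.
From clues 1–3: Alice is in {1,4}.
From clues 1–4: Isla → day 2, Alice → day 4, Ravi → day 5.
From clues 1–5: Ewan → day 1, Jamal → day 3.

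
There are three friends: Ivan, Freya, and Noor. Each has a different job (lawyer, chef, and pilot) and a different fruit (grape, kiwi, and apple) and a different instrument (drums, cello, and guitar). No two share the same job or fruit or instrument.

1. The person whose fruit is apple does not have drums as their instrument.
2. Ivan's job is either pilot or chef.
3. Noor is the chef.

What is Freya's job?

lawyer

With clues 1–3, chef and pilot are impossible for Freya's job.
That leaves lawyer.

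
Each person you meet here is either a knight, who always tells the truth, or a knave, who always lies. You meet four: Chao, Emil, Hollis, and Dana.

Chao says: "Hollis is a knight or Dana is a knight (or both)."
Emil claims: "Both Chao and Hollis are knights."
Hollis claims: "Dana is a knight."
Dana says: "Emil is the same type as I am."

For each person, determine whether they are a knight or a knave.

Chao: knight, Emil: knight, Hollis: knight, Dana: knight

Consider Chao. Suppose Chao is a knave.
Then no assignment of the remaining roles makes every statement match its speaker's type — contradiction.
So Chao is a knight.
Consider Emil. Suppose Emil is a knave.
Then whichever role Dana has, Dana's statement has the wrong truth value — contradiction.
So Emil is a knight.
Consider Hollis. Suppose Hollis is a knave.
Then Emil's statement comes out false, contradicting Emil being a knight.
So Hollis is a knight.
Consider Dana. Suppose Dana is a knave.
Then Hollis's statement comes out false, contradicting Hollis being a knight.
So Dana is a knight.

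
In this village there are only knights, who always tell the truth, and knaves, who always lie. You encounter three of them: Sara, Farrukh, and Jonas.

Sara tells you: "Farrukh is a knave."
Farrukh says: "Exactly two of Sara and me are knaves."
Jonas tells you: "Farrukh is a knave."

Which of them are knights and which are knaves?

Consider Sara. Suppose Sara is a knave.
Then whichever role Farrukh has, Farrukh's statement has the wrong truth value — contradiction.
So Sara is a knight.
With that fixed, Farrukh's statement is false, so Farrukh is a knave.
With that fixed, Jonas's statement is true, so Jonas is a knight.

Sara: knight, Farrukh: knave, Jonas: knight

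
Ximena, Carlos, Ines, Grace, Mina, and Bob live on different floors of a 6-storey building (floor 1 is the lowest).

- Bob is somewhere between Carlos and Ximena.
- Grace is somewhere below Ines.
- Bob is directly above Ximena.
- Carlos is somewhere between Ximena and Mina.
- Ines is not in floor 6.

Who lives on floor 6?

Mina

With clue 1, Bob is ruled out for floor 6.
With clues 1–2, Grace is ruled out for floor 6.
With clues 1–3, Ximena is ruled out for floor 6.
With clues 1–4, Carlos is ruled out for floor 6.
With clues 1–5, Ines is ruled out for floor 6.
So floor 6 is Mina.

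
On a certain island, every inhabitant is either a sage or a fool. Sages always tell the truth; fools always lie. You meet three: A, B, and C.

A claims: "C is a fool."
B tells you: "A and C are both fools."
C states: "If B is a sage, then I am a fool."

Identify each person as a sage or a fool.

A: fool, B: fool, C: sage

Consider A. Suppose A is a sage.
Then no assignment of the remaining roles makes every statement match its speaker's type — contradiction.
So A is a fool.
Consider B. Suppose B is a sage.
Then whichever role C has, C's statement has the wrong truth value — contradiction.
So B is a fool.
With that fixed, C's statement is true, so C is a sage.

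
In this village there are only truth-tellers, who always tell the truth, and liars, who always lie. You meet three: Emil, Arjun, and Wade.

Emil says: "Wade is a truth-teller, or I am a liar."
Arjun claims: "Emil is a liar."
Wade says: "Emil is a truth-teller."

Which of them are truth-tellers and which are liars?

Emil: truth-teller, Arjun: liar, Wade: truth-teller

Consider Emil. Suppose Emil is a liar.
Then Emil's own statement would have to be false, but it can't be — contradiction.
So Emil is a truth-teller.
With that fixed, Arjun's statement is false, so Arjun is a liar.
With that fixed, Wade's statement is true, so Wade is a truth-teller.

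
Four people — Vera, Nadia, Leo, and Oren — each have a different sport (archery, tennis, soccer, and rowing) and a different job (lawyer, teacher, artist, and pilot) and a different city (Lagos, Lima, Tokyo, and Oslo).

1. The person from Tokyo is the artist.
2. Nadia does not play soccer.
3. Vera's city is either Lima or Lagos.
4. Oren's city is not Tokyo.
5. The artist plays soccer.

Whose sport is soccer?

Leo

With clues 1–2, Nadia is impossible for the one with sport soccer.
With clues 1–5, Oren and Vera are impossible for the one with sport soccer.
That leaves Leo.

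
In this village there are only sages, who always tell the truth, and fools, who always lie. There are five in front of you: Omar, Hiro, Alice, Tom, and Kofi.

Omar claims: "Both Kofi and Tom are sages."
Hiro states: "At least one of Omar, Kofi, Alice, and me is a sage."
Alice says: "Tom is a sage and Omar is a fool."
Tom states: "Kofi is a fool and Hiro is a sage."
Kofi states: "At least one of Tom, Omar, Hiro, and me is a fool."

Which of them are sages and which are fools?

Consider Omar. Suppose Omar is a sage.
Then no assignment of the remaining roles makes every statement match its speaker's type — contradiction.
So Omar is a fool.
With that fixed, Kofi's statement is true, so Kofi is a sage.
With that fixed, Hiro's statement is true, so Hiro is a sage.
With that fixed, Tom's statement is false, so Tom is a fool.
With that fixed, Alice's statement is false, so Alice is a fool.

Omar: fool, Hiro: sage, Alice: fool, Tom: fool, Kofi: sage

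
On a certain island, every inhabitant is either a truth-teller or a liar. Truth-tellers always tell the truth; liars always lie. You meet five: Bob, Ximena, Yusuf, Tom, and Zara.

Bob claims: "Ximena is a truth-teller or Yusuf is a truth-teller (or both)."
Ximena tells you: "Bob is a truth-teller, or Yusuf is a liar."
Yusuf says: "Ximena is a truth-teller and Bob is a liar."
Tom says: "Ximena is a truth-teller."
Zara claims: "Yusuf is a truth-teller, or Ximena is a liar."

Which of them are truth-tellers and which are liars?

Bob: truth-teller, Ximena: truth-teller, Yusuf: liar, Tom: truth-teller, Zara: liar

Consider Bob. Suppose Bob is a liar.
Then no assignment of the remaining roles makes every statement match its speaker's type — contradiction.
So Bob is a truth-teller.
With that fixed, Ximena's statement is true, so Ximena is a truth-teller.
With that fixed, Yusuf's statement is false, so Yusuf is a liar.
With that fixed, Tom's statement is true, so Tom is a truth-teller.
With that fixed, Zara's statement is false, so Zara is a liar.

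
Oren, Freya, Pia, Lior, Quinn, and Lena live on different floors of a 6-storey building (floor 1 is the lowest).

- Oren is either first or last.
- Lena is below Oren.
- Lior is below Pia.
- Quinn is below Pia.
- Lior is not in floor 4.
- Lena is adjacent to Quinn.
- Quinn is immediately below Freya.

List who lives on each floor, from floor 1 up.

From clue 1: Oren is in {1,6}.
From clues 1–2: Oren → floor 6.
From clues 1–3: Pia is in {2,3,4,5}.
From clues 1–4: Pia is in {3,4,5}.
From clues 1–6: Pia is in {4,5}.
From clues 1–7: Lior → floor 1, Lena → floor 2, Quinn → floor 3, Freya → floor 4, Pia → floor 5.

Lior, Lena, Quinn, Freya, Pia, Oren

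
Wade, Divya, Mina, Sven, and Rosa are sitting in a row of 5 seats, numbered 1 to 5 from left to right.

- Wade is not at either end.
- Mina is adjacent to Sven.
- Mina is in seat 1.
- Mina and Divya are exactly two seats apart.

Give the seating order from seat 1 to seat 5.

From clue 1: Wade is in {2,3,4}.
From clues 1–3: Mina → seat 1, Sven → seat 2.
From clues 1–4: Divya → seat 3, Wade → seat 4, Rosa → seat 5.

Mina, Sven, Divya, Wade, Rosa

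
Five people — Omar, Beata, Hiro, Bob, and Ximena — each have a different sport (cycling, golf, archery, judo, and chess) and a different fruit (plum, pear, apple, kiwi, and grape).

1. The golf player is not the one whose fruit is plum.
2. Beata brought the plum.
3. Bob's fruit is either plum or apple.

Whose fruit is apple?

With clues 1–2, Beata is impossible for the one with fruit apple.
With clues 1–3, Hiro, Omar, and Ximena are impossible for the one with fruit apple.
That leaves Bob.

Bob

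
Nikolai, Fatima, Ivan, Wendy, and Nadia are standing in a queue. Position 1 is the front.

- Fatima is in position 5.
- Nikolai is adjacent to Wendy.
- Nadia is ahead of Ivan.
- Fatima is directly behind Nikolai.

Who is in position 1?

Nadia

With clue 1, Fatima is ruled out for position 1.
With clues 1–3, Ivan is ruled out for position 1.
With clues 1–4, Nikolai and Wendy are ruled out for position 1.
So position 1 is Nadia.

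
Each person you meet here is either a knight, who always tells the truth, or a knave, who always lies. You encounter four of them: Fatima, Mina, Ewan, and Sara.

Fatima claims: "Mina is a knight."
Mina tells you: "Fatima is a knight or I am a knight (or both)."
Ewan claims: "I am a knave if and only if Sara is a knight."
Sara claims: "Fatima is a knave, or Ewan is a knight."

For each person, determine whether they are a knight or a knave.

Fatima: knight, Mina: knight, Ewan: knave, Sara: knave

Consider Fatima. Suppose Fatima is a knave.
Then no assignment of the remaining roles makes every statement match its speaker's type — contradiction.
So Fatima is a knight.
With that fixed, Mina's statement is true, so Mina is a knight.
Consider Ewan. Suppose Ewan is a knight.
Then no assignment of the remaining roles makes every statement match its speaker's type — contradiction.
So Ewan is a knave.
With that fixed, Sara's statement is false, so Sara is a knave.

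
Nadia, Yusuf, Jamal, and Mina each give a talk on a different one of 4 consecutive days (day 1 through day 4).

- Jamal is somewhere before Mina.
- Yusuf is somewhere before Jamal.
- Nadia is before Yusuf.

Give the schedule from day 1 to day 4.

From clue 1: Jamal is in {1,2,3}.
From clues 1–2: Yusuf is in {1,2}.
From clues 1–3: Nadia → day 1, Yusuf → day 2, Jamal → day 3, Mina → day 4.

Nadia, Yusuf, Jamal, Mina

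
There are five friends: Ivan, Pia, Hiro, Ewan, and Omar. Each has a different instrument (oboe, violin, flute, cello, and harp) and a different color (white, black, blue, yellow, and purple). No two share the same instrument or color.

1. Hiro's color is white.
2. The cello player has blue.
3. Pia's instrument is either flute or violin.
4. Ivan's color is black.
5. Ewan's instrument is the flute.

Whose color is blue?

Omar

Clue 1 rules out Hiro for the one with color blue.
With clues 1–3, Pia is impossible for the one with color blue.
With clues 1–4, Ivan is impossible for the one with color blue.
With clues 1–5, Ewan is impossible for the one with color blue.
That leaves Omar.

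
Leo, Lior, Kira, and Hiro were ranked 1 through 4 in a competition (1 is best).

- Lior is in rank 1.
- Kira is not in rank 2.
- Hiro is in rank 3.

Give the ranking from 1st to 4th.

From clue 1: Lior → rank 1.
From clues 1–2: Kira is in {3,4}.
From clues 1–3: Leo → rank 2, Hiro → rank 3, Kira → rank 4.

Lior, Leo, Hiro, Kira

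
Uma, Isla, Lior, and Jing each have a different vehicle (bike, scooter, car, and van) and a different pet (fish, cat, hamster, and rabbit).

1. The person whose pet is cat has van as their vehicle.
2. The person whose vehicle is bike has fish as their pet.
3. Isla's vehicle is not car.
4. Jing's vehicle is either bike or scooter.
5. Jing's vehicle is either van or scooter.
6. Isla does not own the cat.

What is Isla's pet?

With clues 1–5, hamster and rabbit are impossible for Isla's pet.
With clues 1–6, cat is impossible for Isla's pet.
That leaves fish.

fish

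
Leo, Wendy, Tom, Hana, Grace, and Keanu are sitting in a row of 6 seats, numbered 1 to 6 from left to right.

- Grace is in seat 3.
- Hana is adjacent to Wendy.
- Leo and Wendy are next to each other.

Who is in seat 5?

With clue 1, Grace is ruled out for seat 5.
With clues 1–3, Hana, Keanu, Leo, and Tom are ruled out for seat 5.
So seat 5 is Wendy.

Wendy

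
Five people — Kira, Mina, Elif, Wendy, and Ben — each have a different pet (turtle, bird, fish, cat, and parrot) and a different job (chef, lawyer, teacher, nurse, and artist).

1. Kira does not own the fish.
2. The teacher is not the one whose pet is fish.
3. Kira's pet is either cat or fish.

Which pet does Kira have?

Clue 1 rules out fish for Kira's pet.
With clues 1–3, bird, parrot, and turtle are impossible for Kira's pet.
That leaves cat.

cat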